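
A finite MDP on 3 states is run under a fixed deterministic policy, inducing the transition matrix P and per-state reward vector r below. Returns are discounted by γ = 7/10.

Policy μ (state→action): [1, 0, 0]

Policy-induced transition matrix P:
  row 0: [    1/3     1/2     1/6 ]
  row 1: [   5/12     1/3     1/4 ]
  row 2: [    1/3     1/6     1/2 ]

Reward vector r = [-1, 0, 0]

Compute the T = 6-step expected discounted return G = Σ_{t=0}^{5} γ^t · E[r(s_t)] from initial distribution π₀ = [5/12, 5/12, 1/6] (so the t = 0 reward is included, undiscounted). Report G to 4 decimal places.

t=0: π = [0.4167, 0.4167, 0.1667], E[r] = -0.4167, γ^t·E[r] = -0.416667, running G = -0.416667
t=1: π = [0.3681, 0.3750, 0.2569], E[r] = -0.3681, γ^t·E[r] = -0.257639, running G = -0.674306
t=2: π = [0.3646, 0.3519, 0.2836], E[r] = -0.3646, γ^t·E[r] = -0.178646, running G = -0.852951
t=3: π = [0.3627, 0.3468, 0.2905], E[r] = -0.3627, γ^t·E[r] = -0.124390, running G = -0.977342
t=4: π = [0.3622, 0.3454, 0.2924], E[r] = -0.3622, γ^t·E[r] = -0.086973, running G = -1.064315
t=5: π = [0.3621, 0.3450, 0.2929], E[r] = -0.3621, γ^t·E[r] = -0.060860, running G = -1.125175

G = -1.1252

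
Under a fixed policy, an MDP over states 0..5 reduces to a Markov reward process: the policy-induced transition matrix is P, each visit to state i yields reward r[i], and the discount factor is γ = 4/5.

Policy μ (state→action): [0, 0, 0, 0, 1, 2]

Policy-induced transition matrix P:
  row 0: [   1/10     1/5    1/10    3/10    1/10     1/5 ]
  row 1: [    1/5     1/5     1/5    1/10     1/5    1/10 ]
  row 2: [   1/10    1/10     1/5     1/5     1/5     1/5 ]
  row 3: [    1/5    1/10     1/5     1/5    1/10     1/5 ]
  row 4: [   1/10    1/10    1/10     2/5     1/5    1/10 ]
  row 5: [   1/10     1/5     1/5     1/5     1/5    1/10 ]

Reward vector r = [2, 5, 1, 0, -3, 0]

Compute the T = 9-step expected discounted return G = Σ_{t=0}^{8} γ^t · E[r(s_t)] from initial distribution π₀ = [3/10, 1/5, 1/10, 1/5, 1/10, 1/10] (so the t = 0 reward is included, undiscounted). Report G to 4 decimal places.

G = 3.7457

t=0: π = [0.3000, 0.2000, 0.1000, 0.2000, 0.1000, 0.1000], E[r] = 1.4000, γ^t·E[r] = 1.400000, running G = 1.400000
t=1: π = [0.1400, 0.1600, 0.1600, 0.2300, 0.1500, 0.1600], E[r] = 0.7900, γ^t·E[r] = 0.632000, running G = 2.032000
t=2: π = [0.1390, 0.1460, 0.1710, 0.2280, 0.1630, 0.1530], E[r] = 0.6900, γ^t·E[r] = 0.441600, running G = 2.473600
t=3: π = [0.1374, 0.1438, 0.1698, 0.2319, 0.1633, 0.1538], E[r] = 0.6737, γ^t·E[r] = 0.344934, running G = 2.818534
t=4: π = [0.1376, 0.1435, 0.1699, 0.2320, 0.1631, 0.1539], E[r] = 0.6734, γ^t·E[r] = 0.275808, running G = 3.094343
t=5: π = [0.1376, 0.1435, 0.1699, 0.2320, 0.1630, 0.1540], E[r] = 0.6734, γ^t·E[r] = 0.220662, running G = 3.315005
t=6: π = [0.1376, 0.1435, 0.1699, 0.2320, 0.1630, 0.1540], E[r] = 0.6734, γ^t·E[r] = 0.176532, running G = 3.491537
t=7: π = [0.1376, 0.1435, 0.1699, 0.2320, 0.1630, 0.1540], E[r] = 0.6734, γ^t·E[r] = 0.141225, running G = 3.632762
t=8: π = [0.1376, 0.1435, 0.1699, 0.2320, 0.1630, 0.1540], E[r] = 0.6734, γ^t·E[r] = 0.112980, running G = 3.745742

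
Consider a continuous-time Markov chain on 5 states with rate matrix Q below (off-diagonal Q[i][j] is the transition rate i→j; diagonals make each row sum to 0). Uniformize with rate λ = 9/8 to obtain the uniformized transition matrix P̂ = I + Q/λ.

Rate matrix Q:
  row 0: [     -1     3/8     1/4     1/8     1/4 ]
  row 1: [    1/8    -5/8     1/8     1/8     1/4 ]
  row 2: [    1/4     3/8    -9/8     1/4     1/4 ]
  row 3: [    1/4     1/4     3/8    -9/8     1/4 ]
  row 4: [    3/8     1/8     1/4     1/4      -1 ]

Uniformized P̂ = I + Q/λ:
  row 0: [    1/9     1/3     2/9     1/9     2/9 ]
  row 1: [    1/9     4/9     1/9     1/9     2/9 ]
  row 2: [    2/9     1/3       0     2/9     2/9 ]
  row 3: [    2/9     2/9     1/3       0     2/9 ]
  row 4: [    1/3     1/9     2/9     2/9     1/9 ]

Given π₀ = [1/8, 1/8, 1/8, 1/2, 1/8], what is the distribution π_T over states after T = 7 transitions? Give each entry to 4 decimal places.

π = [0.1892, 0.3079, 0.1663, 0.1366, 0.2000]

t=0: π = [0.1250, 0.1250, 0.1250, 0.5000, 0.1250]
t=1: π = [0.2083, 0.2639, 0.2361, 0.0833, 0.2083]
t=2: π = [0.1929, 0.3071, 0.1497, 0.1512, 0.1991]
t=3: π = [0.1888, 0.3064, 0.1716, 0.1331, 0.2001]
t=4: π = [0.1894, 0.3081, 0.1648, 0.1376, 0.2000]
t=5: π = [0.1892, 0.3078, 0.1667, 0.1364, 0.2000]
t=6: π = [0.1892, 0.3079, 0.1661, 0.1367, 0.2000]
t=7: π = [0.1892, 0.3079, 0.1663, 0.1366, 0.2000]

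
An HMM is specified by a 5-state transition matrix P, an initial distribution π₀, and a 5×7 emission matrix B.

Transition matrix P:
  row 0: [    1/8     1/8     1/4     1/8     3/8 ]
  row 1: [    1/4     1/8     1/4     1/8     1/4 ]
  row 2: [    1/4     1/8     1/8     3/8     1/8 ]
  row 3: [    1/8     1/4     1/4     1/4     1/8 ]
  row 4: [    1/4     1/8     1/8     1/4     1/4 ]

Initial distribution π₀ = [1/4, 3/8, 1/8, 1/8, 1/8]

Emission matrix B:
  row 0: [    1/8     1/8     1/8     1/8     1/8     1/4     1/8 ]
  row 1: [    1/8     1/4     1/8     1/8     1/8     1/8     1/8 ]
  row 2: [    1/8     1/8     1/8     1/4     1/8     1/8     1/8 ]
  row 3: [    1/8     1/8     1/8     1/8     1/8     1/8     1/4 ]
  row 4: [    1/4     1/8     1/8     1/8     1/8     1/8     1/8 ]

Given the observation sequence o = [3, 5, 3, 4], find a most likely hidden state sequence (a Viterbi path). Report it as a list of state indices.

t=0: δ = [3.125e-02, 4.688e-02, 3.125e-02, 1.562e-02, 1.562e-02]  (obs o_0=3)
t=1: δ = [2.930e-03, 7.324e-04, 1.465e-03, 1.465e-03, 1.465e-03]  ψ = [1, 1, 1, 2, 0]  (obs o_1=5)
t=2: δ = [4.578e-05, 4.578e-05, 1.831e-04, 6.866e-05, 1.373e-04]  ψ = [0, 0, 0, 2, 0]  (obs o_2=3)
t=3: δ = [5.722e-06, 2.861e-06, 2.861e-06, 8.583e-06, 4.292e-06]  ψ = [2, 2, 2, 2, 4]  (obs o_3=4)
backtrack: best end state = 3; path = [1, 0, 2, 3]

path = [1, 0, 2, 3]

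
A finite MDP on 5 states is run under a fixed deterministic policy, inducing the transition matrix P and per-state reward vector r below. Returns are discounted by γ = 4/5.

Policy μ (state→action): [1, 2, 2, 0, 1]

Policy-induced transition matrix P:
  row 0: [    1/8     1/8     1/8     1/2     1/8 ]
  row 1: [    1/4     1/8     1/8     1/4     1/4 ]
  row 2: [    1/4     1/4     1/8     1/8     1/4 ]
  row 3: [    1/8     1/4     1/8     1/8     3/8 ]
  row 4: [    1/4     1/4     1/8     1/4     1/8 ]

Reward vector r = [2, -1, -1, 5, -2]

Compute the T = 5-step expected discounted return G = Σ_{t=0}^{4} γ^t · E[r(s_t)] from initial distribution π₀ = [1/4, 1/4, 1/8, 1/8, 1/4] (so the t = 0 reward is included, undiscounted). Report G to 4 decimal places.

t=0: π = [0.2500, 0.2500, 0.1250, 0.1250, 0.2500], E[r] = 0.2500, γ^t·E[r] = 0.250000, running G = 0.250000
t=1: π = [0.2031, 0.1875, 0.1250, 0.2813, 0.2031], E[r] = 1.0938, γ^t·E[r] = 0.875000, running G = 1.125000
t=2: π = [0.1895, 0.2012, 0.1250, 0.2500, 0.2344], E[r] = 0.8340, γ^t·E[r] = 0.533750, running G = 1.658750
t=3: π = [0.1951, 0.2012, 0.1250, 0.2505, 0.2283], E[r] = 0.8599, γ^t·E[r] = 0.440250, running G = 2.099000
t=4: π = [0.1943, 0.2005, 0.1250, 0.2518, 0.2284], E[r] = 0.8655, γ^t·E[r] = 0.354513, running G = 2.453513

G = 2.4535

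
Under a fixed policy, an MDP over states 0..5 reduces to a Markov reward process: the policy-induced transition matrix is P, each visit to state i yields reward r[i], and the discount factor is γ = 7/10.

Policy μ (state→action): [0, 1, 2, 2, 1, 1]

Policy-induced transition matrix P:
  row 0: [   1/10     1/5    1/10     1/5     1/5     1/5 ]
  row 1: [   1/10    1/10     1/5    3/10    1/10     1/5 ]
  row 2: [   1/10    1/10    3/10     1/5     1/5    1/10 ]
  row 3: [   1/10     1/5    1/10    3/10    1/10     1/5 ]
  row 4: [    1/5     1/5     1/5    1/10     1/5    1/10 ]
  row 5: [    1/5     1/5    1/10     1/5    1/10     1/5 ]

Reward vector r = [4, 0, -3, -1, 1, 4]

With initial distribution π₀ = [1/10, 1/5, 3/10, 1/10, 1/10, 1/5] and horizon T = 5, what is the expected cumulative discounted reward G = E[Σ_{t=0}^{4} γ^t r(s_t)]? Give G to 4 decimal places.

G = 1.3277

t=0: π = [0.1000, 0.2000, 0.3000, 0.1000, 0.1000, 0.2000], E[r] = 0.3000, γ^t·E[r] = 0.300000, running G = 0.300000
t=1: π = [0.1300, 0.1500, 0.1900, 0.2200, 0.1500, 0.1600], E[r] = 0.5200, γ^t·E[r] = 0.364000, running G = 0.664000
t=2: π = [0.1310, 0.1660, 0.1680, 0.2220, 0.1470, 0.1660], E[r] = 0.6090, γ^t·E[r] = 0.298410, running G = 0.962410
t=3: π = [0.1313, 0.1666, 0.1649, 0.2241, 0.1446, 0.1685], E[r] = 0.6250, γ^t·E[r] = 0.214375, running G = 1.176785
t=4: π = [0.1313, 0.1669, 0.1641, 0.2246, 0.1441, 0.1691], E[r] = 0.6286, γ^t·E[r] = 0.150929, running G = 1.327714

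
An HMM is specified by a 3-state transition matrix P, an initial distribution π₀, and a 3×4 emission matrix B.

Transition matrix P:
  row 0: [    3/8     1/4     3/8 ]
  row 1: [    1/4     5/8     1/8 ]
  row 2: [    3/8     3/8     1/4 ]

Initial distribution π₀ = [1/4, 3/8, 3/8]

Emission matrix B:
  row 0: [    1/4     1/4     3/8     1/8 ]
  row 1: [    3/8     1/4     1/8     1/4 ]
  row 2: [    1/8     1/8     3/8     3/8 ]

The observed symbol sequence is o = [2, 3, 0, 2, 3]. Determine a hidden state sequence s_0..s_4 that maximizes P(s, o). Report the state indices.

path = [2, 1, 1, 0, 2]

t=0: δ = [9.375e-02, 4.688e-02, 1.406e-01]  (obs o_0=2)
t=1: δ = [6.592e-03, 1.318e-02, 1.318e-02]  ψ = [2, 2, 0]  (obs o_1=3)
t=2: δ = [1.236e-03, 3.090e-03, 4.120e-04]  ψ = [2, 1, 2]  (obs o_2=0)
t=3: δ = [2.897e-04, 2.414e-04, 1.738e-04]  ψ = [1, 1, 0]  (obs o_3=2)
t=4: δ = [1.358e-05, 3.772e-05, 4.074e-05]  ψ = [0, 1, 0]  (obs o_4=3)
backtrack: best end state = 2; path = [2, 1, 1, 0, 2]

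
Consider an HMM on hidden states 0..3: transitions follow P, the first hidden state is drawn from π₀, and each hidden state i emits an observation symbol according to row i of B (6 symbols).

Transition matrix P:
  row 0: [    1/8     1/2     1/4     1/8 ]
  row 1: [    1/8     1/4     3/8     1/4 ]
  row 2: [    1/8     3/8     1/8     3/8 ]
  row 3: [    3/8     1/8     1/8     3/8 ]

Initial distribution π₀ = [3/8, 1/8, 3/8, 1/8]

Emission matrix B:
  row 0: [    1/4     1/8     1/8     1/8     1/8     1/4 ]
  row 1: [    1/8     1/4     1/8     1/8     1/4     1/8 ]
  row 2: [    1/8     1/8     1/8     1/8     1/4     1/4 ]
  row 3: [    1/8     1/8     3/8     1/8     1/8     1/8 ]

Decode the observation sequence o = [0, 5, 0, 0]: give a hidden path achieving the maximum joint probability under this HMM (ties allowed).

t=0: δ = [9.375e-02, 1.562e-02, 4.688e-02, 1.562e-02]  (obs o_0=0)
t=1: δ = [2.930e-03, 5.859e-03, 5.859e-03, 2.197e-03]  ψ = [0, 0, 0, 2]  (obs o_1=5)
t=2: δ = [2.060e-04, 2.747e-04, 2.747e-04, 2.747e-04]  ψ = [3, 2, 1, 2]  (obs o_2=0)
t=3: δ = [2.575e-05, 1.287e-05, 1.287e-05, 1.287e-05]  ψ = [3, 0, 1, 2]  (obs o_3=0)
backtrack: best end state = 0; path = [0, 2, 3, 0]

path = [0, 2, 3, 0]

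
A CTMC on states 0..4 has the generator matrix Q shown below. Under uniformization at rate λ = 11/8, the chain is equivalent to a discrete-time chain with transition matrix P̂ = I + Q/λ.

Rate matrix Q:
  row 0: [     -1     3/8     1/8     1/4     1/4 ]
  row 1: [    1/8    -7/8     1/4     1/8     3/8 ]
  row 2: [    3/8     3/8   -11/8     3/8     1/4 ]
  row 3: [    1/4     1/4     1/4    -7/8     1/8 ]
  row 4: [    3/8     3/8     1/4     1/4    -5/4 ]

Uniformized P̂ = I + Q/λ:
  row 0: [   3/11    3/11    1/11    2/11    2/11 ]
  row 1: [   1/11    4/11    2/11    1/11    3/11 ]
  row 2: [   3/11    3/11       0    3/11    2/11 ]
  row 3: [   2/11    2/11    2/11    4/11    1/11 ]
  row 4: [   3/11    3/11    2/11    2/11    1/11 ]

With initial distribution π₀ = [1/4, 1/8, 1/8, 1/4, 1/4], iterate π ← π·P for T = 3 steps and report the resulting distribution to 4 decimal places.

π = [0.2033, 0.2785, 0.1384, 0.2076, 0.1721]

t=0: π = [0.2500, 0.1250, 0.1250, 0.2500, 0.2500]
t=1: π = [0.2273, 0.2614, 0.1364, 0.2273, 0.1477]
t=2: π = [0.2045, 0.2758, 0.1364, 0.2118, 0.1715]
t=3: π = [0.2033, 0.2785, 0.1384, 0.2076, 0.1721]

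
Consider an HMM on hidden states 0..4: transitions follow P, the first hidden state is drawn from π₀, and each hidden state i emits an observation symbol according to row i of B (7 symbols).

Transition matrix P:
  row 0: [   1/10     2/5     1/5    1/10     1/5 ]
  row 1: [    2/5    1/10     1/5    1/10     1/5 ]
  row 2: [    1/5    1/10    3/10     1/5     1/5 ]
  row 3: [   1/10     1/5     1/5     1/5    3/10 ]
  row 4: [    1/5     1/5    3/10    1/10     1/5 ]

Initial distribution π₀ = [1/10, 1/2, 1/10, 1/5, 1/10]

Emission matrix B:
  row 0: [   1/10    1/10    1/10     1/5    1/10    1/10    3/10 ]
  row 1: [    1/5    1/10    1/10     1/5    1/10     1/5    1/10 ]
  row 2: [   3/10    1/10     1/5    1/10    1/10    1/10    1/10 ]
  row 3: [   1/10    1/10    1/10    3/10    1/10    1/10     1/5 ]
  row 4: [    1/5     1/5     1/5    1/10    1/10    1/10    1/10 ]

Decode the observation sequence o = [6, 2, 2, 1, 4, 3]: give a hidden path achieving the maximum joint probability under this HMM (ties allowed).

path = [3, 4, 2, 4, 2, 3]

t=0: δ = [3.000e-02, 5.000e-02, 1.000e-02, 4.000e-02, 1.000e-02]  (obs o_0=6)
t=1: δ = [2.000e-03, 1.200e-03, 2.000e-03, 8.000e-04, 2.400e-03]  ψ = [1, 0, 1, 3, 3]  (obs o_1=2)
t=2: δ = [4.800e-05, 8.000e-05, 1.440e-04, 4.000e-05, 9.600e-05]  ψ = [1, 0, 4, 2, 4]  (obs o_2=2)
t=3: δ = [3.200e-06, 1.920e-06, 4.320e-06, 2.880e-06, 5.760e-06]  ψ = [1, 0, 2, 2, 2]  (obs o_3=1)
t=4: δ = [1.152e-07, 1.280e-07, 1.728e-07, 8.640e-08, 1.152e-07]  ψ = [4, 0, 4, 2, 4]  (obs o_4=4)
t=5: δ = [1.024e-08, 9.216e-09, 5.184e-09, 1.037e-08, 3.456e-09]  ψ = [1, 0, 2, 2, 2]  (obs o_5=3)
backtrack: best end state = 3; path = [3, 4, 2, 4, 2, 3]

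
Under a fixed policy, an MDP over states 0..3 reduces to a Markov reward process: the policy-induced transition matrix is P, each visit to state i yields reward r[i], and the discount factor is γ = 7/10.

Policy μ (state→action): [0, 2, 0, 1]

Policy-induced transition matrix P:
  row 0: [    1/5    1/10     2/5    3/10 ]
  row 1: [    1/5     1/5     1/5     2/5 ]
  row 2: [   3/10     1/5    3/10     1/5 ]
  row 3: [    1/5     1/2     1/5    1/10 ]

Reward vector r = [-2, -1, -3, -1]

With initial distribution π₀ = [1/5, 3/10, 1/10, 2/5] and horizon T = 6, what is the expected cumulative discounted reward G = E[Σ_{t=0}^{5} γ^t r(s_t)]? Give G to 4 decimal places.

G = -4.7895

t=0: π = [0.2000, 0.3000, 0.1000, 0.4000], E[r] = -1.4000, γ^t·E[r] = -1.400000, running G = -1.400000
t=1: π = [0.2100, 0.3000, 0.2500, 0.2400], E[r] = -1.7100, γ^t·E[r] = -1.197000, running G = -2.597000
t=2: π = [0.2250, 0.2510, 0.2670, 0.2570], E[r] = -1.7590, γ^t·E[r] = -0.861910, running G = -3.458910
t=3: π = [0.2267, 0.2546, 0.2717, 0.2470], E[r] = -1.7701, γ^t·E[r] = -0.607144, running G = -4.066054
t=4: π = [0.2272, 0.2514, 0.2725, 0.2489], E[r] = -1.7722, γ^t·E[r] = -0.425503, running G = -4.491557
t=5: π = [0.2273, 0.2520, 0.2727, 0.2481], E[r] = -1.7726, γ^t·E[r] = -0.297924, running G = -4.789482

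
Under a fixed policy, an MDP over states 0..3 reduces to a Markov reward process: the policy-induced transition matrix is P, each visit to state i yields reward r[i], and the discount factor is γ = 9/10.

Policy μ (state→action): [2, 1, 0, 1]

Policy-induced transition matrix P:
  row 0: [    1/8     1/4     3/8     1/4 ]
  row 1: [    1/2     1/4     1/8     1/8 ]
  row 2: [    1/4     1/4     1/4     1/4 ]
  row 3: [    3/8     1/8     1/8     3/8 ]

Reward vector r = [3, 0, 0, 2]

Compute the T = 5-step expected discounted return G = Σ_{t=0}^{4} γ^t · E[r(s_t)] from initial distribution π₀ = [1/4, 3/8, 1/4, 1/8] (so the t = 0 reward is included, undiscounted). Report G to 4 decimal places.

G = 5.3450

t=0: π = [0.2500, 0.3750, 0.2500, 0.1250], E[r] = 1.0000, γ^t·E[r] = 1.000000, running G = 1.000000
t=1: π = [0.3281, 0.2344, 0.2188, 0.2188], E[r] = 1.4219, γ^t·E[r] = 1.279688, running G = 2.279688
t=2: π = [0.2949, 0.2227, 0.2344, 0.2480], E[r] = 1.3809, γ^t·E[r] = 1.118496, running G = 3.398184
t=3: π = [0.2998, 0.2190, 0.2280, 0.2532], E[r] = 1.4058, γ^t·E[r] = 1.024800, running G = 4.422984
t=4: π = [0.2989, 0.2184, 0.2285, 0.2543], E[r] = 1.4053, γ^t·E[r] = 0.922020, running G = 5.345004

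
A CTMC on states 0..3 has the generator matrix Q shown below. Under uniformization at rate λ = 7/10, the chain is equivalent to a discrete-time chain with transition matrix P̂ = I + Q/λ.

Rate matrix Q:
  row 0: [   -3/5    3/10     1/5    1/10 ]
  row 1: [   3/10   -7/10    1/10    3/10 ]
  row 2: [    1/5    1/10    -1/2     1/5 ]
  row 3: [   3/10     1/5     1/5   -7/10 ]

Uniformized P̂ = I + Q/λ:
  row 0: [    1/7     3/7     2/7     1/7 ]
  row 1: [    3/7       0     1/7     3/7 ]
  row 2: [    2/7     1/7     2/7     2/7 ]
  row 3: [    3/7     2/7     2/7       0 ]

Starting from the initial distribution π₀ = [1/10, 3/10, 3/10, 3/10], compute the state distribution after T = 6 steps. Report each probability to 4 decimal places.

π = [0.3053, 0.2284, 0.2533, 0.2129]

t=0: π = [0.1000, 0.3000, 0.3000, 0.3000]
t=1: π = [0.3571, 0.1714, 0.2429, 0.2286]
t=2: π = [0.2918, 0.2531, 0.2612, 0.1939]
t=3: π = [0.3079, 0.2178, 0.2496, 0.2248]
t=4: π = [0.3050, 0.2318, 0.2546, 0.2086]
t=5: π = [0.3051, 0.2267, 0.2526, 0.2157]
t=6: π = [0.3053, 0.2284, 0.2533, 0.2129]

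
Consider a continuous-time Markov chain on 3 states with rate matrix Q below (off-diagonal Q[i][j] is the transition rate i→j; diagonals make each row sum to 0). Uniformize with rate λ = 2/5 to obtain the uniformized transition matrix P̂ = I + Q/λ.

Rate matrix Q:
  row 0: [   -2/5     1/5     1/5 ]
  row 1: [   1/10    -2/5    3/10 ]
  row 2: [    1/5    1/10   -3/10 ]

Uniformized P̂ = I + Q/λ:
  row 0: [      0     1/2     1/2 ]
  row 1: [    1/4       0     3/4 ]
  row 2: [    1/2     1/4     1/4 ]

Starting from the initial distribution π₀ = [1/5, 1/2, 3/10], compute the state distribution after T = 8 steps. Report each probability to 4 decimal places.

π = [0.2901, 0.2580, 0.4519]

t=0: π = [0.2000, 0.5000, 0.3000]
t=1: π = [0.2750, 0.1750, 0.5500]
t=2: π = [0.3188, 0.2750, 0.4063]
t=3: π = [0.2719, 0.2609, 0.4672]
t=4: π = [0.2988, 0.2527, 0.4484]
t=5: π = [0.2874, 0.2615, 0.4511]
t=6: π = [0.2909, 0.2565, 0.4526]
t=7: π = [0.2904, 0.2586, 0.4510]
t=8: π = [0.2901, 0.2580, 0.4519]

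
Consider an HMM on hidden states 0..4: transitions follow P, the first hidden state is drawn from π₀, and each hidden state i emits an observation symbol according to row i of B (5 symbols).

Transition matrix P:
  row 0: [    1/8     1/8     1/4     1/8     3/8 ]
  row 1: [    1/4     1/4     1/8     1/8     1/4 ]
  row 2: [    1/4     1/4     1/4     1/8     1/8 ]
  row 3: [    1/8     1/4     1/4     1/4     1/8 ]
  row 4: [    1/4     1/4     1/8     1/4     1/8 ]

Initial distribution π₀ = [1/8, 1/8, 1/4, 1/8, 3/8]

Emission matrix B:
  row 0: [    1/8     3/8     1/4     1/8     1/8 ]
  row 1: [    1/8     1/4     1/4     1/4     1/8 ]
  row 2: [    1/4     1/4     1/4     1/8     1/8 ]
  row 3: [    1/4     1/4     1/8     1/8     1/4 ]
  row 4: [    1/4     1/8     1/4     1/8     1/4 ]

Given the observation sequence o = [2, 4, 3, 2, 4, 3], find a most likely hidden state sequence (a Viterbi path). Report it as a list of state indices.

path = [4, 3, 1, 0, 4, 1]

t=0: δ = [3.125e-02, 3.125e-02, 6.250e-02, 1.562e-02, 9.375e-02]  (obs o_0=2)
t=1: δ = [2.930e-03, 2.930e-03, 1.953e-03, 5.859e-03, 2.930e-03]  ψ = [4, 4, 2, 4, 0]  (obs o_1=4)
t=2: δ = [9.155e-05, 3.662e-04, 1.831e-04, 1.831e-04, 1.373e-04]  ψ = [1, 3, 3, 3, 0]  (obs o_2=3)
t=3: δ = [2.289e-05, 2.289e-05, 1.144e-05, 5.722e-06, 2.289e-05]  ψ = [1, 1, 1, 1, 1]  (obs o_3=2)
t=4: δ = [7.153e-07, 7.153e-07, 7.153e-07, 1.431e-06, 2.146e-06]  ψ = [1, 1, 0, 4, 0]  (obs o_4=4)
t=5: δ = [6.706e-08, 1.341e-07, 4.470e-08, 6.706e-08, 3.353e-08]  ψ = [4, 4, 3, 4, 0]  (obs o_5=3)
backtrack: best end state = 1; path = [4, 3, 1, 0, 4, 1]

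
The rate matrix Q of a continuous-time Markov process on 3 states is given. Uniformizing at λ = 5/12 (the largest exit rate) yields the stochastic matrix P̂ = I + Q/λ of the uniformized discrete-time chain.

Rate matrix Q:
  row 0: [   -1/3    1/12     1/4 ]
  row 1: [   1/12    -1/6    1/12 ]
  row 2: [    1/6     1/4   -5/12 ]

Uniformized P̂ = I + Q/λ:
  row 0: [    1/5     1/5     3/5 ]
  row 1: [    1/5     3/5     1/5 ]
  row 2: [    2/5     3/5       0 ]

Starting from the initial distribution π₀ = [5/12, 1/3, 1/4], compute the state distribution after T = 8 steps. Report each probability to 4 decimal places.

π = [0.2500, 0.5000, 0.2499]

t=0: π = [0.4167, 0.3333, 0.2500]
t=1: π = [0.2500, 0.4333, 0.3167]
t=2: π = [0.2633, 0.5000, 0.2367]
t=3: π = [0.2473, 0.4947, 0.2580]
t=4: π = [0.2516, 0.5011, 0.2473]
t=5: π = [0.2495, 0.4994, 0.2512]
t=6: π = [0.2502, 0.5002, 0.2496]
t=7: π = [0.2499, 0.4999, 0.2502]
t=8: π = [0.2500, 0.5000, 0.2499]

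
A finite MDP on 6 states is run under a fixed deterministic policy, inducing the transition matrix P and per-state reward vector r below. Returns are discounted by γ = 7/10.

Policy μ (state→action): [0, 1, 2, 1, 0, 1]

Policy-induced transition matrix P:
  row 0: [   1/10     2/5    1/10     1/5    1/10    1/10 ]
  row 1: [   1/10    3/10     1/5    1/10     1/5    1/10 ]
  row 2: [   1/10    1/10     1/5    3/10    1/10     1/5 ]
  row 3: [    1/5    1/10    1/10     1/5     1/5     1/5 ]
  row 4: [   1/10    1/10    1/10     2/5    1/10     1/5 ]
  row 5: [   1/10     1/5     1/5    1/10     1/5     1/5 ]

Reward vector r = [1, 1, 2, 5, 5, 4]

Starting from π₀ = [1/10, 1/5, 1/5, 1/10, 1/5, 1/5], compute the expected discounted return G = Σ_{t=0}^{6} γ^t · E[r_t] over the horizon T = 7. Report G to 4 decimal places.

G = 9.4586

t=0: π = [0.1000, 0.2000, 0.2000, 0.1000, 0.2000, 0.2000], E[r] = 3.0000, γ^t·E[r] = 3.000000, running G = 3.000000
t=1: π = [0.1100, 0.1900, 0.1600, 0.2200, 0.1500, 0.1700], E[r] = 3.1500, γ^t·E[r] = 2.205000, running G = 5.205000
t=2: π = [0.1220, 0.1880, 0.1520, 0.2100, 0.1580, 0.1700], E[r] = 3.1340, γ^t·E[r] = 1.535660, running G = 6.740660
t=3: π = [0.1210, 0.1912, 0.1510, 0.2110, 0.1568, 0.1690], E[r] = 3.1292, γ^t·E[r] = 1.073316, running G = 7.813976
t=4: π = [0.1211, 0.1914, 0.1511, 0.2104, 0.1571, 0.1688], E[r] = 3.1277, γ^t·E[r] = 0.750961, running G = 8.564936
t=5: π = [0.1210, 0.1915, 0.1511, 0.2105, 0.1571, 0.1687], E[r] = 3.1277, γ^t·E[r] = 0.525671, running G = 9.090608
t=6: π = [0.1211, 0.1915, 0.1511, 0.2105, 0.1571, 0.1687], E[r] = 3.1277, γ^t·E[r] = 0.367969, running G = 9.458577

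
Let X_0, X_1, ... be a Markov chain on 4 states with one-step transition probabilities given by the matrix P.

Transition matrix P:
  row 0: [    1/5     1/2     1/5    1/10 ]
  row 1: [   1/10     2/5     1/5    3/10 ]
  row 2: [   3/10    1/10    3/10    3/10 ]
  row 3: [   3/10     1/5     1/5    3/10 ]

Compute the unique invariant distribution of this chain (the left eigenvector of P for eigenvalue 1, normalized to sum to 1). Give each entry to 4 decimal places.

Balance equations π_j = Σ_i π_i·P[i][j]:
  π_0 = 1/5·π_0 + 1/10·π_1 + 3/10·π_2 + 3/10·π_3
  π_1 = 1/2·π_0 + 2/5·π_1 + 1/10·π_2 + 1/5·π_3
  π_2 = 1/5·π_0 + 1/5·π_1 + 3/10·π_2 + 1/5·π_3
  normalize: π_0 + π_1 + π_2 + π_3 = 1
Solving the linear system gives exactly π = [92/423, 257/846, 2/9, 217/846].

π = [0.2175, 0.3038, 0.2222, 0.2565]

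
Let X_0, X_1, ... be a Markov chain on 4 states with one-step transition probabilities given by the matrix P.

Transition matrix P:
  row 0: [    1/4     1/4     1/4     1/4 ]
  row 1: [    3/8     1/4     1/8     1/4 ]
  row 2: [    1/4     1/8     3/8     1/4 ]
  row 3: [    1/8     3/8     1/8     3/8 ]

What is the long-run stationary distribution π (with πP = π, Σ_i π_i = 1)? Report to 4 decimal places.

Balance equations π_j = Σ_i π_i·P[i][j]:
  π_0 = 1/4·π_0 + 3/8·π_1 + 1/4·π_2 + 1/8·π_3
  π_1 = 1/4·π_0 + 1/4·π_1 + 1/8·π_2 + 3/8·π_3
  π_2 = 1/4·π_0 + 1/8·π_1 + 3/8·π_2 + 1/8·π_3
  normalize: π_0 + π_1 + π_2 + π_3 = 1
Solving the linear system gives exactly π = [19/77, 20/77, 16/77, 2/7].

π = [0.2468, 0.2597, 0.2078, 0.2857]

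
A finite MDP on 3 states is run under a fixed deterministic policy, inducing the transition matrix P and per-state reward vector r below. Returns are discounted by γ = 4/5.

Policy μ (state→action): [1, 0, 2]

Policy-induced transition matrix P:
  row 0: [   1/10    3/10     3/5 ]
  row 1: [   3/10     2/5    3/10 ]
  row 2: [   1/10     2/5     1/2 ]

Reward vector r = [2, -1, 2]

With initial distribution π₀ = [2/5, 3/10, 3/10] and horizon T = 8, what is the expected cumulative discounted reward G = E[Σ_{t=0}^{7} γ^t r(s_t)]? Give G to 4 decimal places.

G = 3.8461

t=0: π = [0.4000, 0.3000, 0.3000], E[r] = 1.1000, γ^t·E[r] = 1.100000, running G = 1.100000
t=1: π = [0.1600, 0.3600, 0.4800], E[r] = 0.9200, γ^t·E[r] = 0.736000, running G = 1.836000
t=2: π = [0.1720, 0.3840, 0.4440], E[r] = 0.8480, γ^t·E[r] = 0.542720, running G = 2.378720
t=3: π = [0.1768, 0.3828, 0.4404], E[r] = 0.8516, γ^t·E[r] = 0.436019, running G = 2.814739
t=4: π = [0.1766, 0.3823, 0.4411], E[r] = 0.8530, γ^t·E[r] = 0.349405, running G = 3.164144
t=5: π = [0.1765, 0.3823, 0.4412], E[r] = 0.8530, γ^t·E[r] = 0.279501, running G = 3.443645
t=6: π = [0.1765, 0.3824, 0.4412], E[r] = 0.8529, γ^t·E[r] = 0.223593, running G = 3.667238
t=7: π = [0.1765, 0.3824, 0.4412], E[r] = 0.8529, γ^t·E[r] = 0.178875, running G = 3.846112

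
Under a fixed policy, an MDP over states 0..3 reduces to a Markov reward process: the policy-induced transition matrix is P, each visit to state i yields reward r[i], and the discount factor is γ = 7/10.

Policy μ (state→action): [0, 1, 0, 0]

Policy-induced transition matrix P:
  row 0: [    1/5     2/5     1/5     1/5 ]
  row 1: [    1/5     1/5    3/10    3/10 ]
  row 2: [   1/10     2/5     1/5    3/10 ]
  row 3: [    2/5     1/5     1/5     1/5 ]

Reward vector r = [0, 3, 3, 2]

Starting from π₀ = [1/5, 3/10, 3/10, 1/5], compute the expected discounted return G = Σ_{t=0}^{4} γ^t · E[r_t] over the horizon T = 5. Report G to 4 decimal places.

t=0: π = [0.2000, 0.3000, 0.3000, 0.2000], E[r] = 2.2000, γ^t·E[r] = 2.200000, running G = 2.200000
t=1: π = [0.2100, 0.3000, 0.2300, 0.2600], E[r] = 2.1100, γ^t·E[r] = 1.477000, running G = 3.677000
t=2: π = [0.2290, 0.2880, 0.2300, 0.2530], E[r] = 2.0600, γ^t·E[r] = 1.009400, running G = 4.686400
t=3: π = [0.2276, 0.2918, 0.2288, 0.2518], E[r] = 2.0654, γ^t·E[r] = 0.708432, running G = 5.394832
t=4: π = [0.2275, 0.2913, 0.2292, 0.2521], E[r] = 2.0655, γ^t·E[r] = 0.495927, running G = 5.890759

G = 5.8908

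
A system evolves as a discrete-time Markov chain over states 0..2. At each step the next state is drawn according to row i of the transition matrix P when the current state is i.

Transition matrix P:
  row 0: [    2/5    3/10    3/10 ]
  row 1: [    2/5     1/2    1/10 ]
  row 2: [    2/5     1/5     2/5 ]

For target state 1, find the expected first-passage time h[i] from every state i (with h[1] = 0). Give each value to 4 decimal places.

First-step conditioning: h[1] = 0; for i ≠ 1, h[i] = 1 + Σ_k P[i][k]·h[k].
  h[0] = 1 + 2/5·h[0] + 3/10·h[2]
  h[2] = 1 + 2/5·h[0] + 2/5·h[2]
Solving the 2×2 linear system over states ≠ 1 gives exactly h = [15/4, 0, 25/6] (h[1] = 0 is the target).

h = [3.7500, 0.0000, 4.1667]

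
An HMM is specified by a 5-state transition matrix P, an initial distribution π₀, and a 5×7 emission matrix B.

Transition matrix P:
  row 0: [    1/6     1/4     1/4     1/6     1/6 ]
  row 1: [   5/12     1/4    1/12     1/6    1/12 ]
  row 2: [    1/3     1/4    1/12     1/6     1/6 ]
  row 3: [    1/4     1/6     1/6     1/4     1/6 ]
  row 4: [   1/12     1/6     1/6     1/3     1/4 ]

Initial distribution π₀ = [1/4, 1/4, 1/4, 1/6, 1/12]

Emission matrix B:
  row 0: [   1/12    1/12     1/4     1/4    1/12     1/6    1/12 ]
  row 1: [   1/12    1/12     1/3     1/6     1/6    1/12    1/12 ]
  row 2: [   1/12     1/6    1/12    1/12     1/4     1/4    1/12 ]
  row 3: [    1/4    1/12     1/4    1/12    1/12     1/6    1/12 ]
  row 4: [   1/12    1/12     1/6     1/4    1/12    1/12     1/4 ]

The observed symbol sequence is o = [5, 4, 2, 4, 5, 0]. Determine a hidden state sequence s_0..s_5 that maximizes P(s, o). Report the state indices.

t=0: δ = [4.167e-02, 2.083e-02, 6.250e-02, 2.778e-02, 6.944e-03]  (obs o_0=5)
t=1: δ = [1.736e-03, 2.604e-03, 2.604e-03, 8.681e-04, 8.681e-04]  ψ = [2, 2, 0, 2, 2]  (obs o_1=4)
t=2: δ = [2.713e-04, 2.170e-04, 3.617e-05, 1.085e-04, 7.234e-05]  ψ = [1, 1, 0, 1, 2]  (obs o_2=2)
t=3: δ = [7.535e-06, 1.130e-05, 1.695e-05, 3.768e-06, 3.768e-06]  ψ = [1, 0, 0, 0, 0]  (obs o_3=4)
t=4: δ = [9.419e-07, 3.532e-07, 4.710e-07, 4.710e-07, 2.355e-07]  ψ = [2, 2, 0, 2, 2]  (obs o_4=5)
t=5: δ = [1.308e-08, 1.962e-08, 1.962e-08, 3.925e-08, 1.308e-08]  ψ = [0, 0, 0, 0, 0]  (obs o_5=0)
backtrack: best end state = 3; path = [2, 1, 0, 2, 0, 3]

path = [2, 1, 0, 2, 0, 3]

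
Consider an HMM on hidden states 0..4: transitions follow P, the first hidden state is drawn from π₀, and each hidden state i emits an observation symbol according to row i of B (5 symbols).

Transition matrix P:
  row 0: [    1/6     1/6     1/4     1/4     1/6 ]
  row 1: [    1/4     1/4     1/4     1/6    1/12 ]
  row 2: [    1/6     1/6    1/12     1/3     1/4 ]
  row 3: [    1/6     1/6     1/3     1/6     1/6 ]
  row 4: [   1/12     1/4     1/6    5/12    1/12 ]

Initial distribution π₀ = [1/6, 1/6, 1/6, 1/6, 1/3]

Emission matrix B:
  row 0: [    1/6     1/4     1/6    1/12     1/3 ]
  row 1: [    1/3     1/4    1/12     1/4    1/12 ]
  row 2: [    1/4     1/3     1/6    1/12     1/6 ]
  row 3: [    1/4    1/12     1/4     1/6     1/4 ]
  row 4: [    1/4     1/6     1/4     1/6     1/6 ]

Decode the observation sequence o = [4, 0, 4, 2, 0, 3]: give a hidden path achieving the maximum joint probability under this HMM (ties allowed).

t=0: δ = [5.556e-02, 1.389e-02, 2.778e-02, 4.167e-02, 5.556e-02]  (obs o_0=4)
t=1: δ = [1.543e-03, 4.630e-03, 3.472e-03, 5.787e-03, 2.315e-03]  ψ = [0, 4, 0, 4, 0]  (obs o_1=0)
t=2: δ = [3.858e-04, 9.645e-05, 3.215e-04, 2.894e-04, 1.608e-04]  ψ = [1, 1, 3, 2, 3]  (obs o_2=4)
t=3: δ = [1.072e-05, 5.358e-06, 1.608e-05, 2.679e-05, 2.009e-05]  ψ = [0, 0, 0, 2, 2]  (obs o_3=2)
t=4: δ = [7.442e-07, 1.674e-06, 2.233e-06, 2.093e-06, 1.116e-06]  ψ = [3, 4, 3, 4, 3]  (obs o_4=0)
t=5: δ = [3.489e-08, 1.047e-07, 5.814e-08, 1.240e-07, 9.303e-08]  ψ = [1, 1, 3, 2, 2]  (obs o_5=3)
backtrack: best end state = 3; path = [4, 3, 2, 3, 2, 3]

path = [4, 3, 2, 3, 2, 3]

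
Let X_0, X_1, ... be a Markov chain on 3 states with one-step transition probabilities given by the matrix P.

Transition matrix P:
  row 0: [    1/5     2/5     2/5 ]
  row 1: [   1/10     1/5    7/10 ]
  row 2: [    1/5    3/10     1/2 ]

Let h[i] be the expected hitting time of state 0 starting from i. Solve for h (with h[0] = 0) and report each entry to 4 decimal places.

First-step conditioning: h[0] = 0; for i ≠ 0, h[i] = 1 + Σ_k P[i][k]·h[k].
  h[1] = 1 + 1/5·h[1] + 7/10·h[2]
  h[2] = 1 + 3/10·h[1] + 1/2·h[2]
Solving the 2×2 linear system over states ≠ 0 gives exactly h = [0, 120/19, 110/19] (h[0] = 0 is the target).

h = [0.0000, 6.3158, 5.7895]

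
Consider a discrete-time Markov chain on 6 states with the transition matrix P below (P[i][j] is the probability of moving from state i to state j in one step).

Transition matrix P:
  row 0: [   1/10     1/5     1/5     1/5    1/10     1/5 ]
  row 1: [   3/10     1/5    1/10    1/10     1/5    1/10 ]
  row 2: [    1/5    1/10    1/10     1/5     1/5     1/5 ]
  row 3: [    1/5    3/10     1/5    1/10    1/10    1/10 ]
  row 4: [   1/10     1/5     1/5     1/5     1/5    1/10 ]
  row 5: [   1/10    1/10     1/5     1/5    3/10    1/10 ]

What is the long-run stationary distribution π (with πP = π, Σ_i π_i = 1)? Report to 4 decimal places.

π = [0.1703, 0.1866, 0.1649, 0.1649, 0.1798, 0.1335]

Balance equations π_j = Σ_i π_i·P[i][j]:
  π_0 = 1/10·π_0 + 3/10·π_1 + 1/5·π_2 + 1/5·π_3 + 1/10·π_4 + 1/10·π_5
  π_1 = 1/5·π_0 + 1/5·π_1 + 1/10·π_2 + 3/10·π_3 + 1/5·π_4 + 1/10·π_5
  π_2 = 1/5·π_0 + 1/10·π_1 + 1/10·π_2 + 1/5·π_3 + 1/5·π_4 + 1/5·π_5
  π_3 = 1/5·π_0 + 1/10·π_1 + 1/5·π_2 + 1/10·π_3 + 1/5·π_4 + 1/5·π_5
  π_4 = 1/10·π_0 + 1/5·π_1 + 1/5·π_2 + 1/10·π_3 + 1/5·π_4 + 3/10·π_5
  normalize: π_0 + π_1 + π_2 + π_3 + π_4 + π_5 = 1
Solving the linear system gives exactly π = [125/734, 137/734, 121/734, 121/734, 66/367, 49/367].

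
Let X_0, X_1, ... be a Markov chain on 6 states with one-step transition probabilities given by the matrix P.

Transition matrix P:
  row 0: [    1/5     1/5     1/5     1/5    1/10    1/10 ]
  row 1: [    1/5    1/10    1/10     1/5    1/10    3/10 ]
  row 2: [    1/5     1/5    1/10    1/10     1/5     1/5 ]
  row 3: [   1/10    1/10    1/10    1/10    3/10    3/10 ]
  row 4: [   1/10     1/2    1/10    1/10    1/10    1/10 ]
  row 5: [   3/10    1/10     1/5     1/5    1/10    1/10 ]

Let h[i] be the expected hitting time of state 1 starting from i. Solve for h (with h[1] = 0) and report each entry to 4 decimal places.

First-step conditioning: h[1] = 0; for i ≠ 1, h[i] = 1 + Σ_k P[i][k]·h[k].
  h[0] = 1 + 1/5·h[0] + 1/5·h[2] + 1/5·h[3] + 1/10·h[4] + 1/10·h[5]
  h[2] = 1 + 1/5·h[0] + 1/10·h[2] + 1/10·h[3] + 1/5·h[4] + 1/5·h[5]
  h[3] = 1 + 1/10·h[0] + 1/10·h[2] + 1/10·h[3] + 3/10·h[4] + 3/10·h[5]
  h[4] = 1 + 1/10·h[0] + 1/10·h[2] + 1/10·h[3] + 1/10·h[4] + 1/10·h[5]
  h[5] = 1 + 3/10·h[0] + 1/5·h[2] + 1/5·h[3] + 1/10·h[4] + 1/10·h[5]
Solving the 5×5 linear system over states ≠ 1 gives exactly h = [1230/263, 0, 1201/263, 1299/263, 857/263, 1353/263] (h[1] = 0 is the target).

h = [4.6768, 0.0000, 4.5665, 4.9392, 3.2586, 5.1445]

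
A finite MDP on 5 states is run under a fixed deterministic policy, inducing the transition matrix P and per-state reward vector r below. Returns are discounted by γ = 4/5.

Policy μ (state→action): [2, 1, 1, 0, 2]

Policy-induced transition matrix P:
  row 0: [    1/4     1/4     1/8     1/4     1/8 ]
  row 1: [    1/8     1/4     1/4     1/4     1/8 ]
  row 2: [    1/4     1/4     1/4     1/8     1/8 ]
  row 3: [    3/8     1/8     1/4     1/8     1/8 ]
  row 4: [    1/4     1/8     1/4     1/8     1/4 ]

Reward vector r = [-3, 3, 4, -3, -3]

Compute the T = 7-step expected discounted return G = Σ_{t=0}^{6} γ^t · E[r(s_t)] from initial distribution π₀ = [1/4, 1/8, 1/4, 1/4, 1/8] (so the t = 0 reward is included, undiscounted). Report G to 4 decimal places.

t=0: π = [0.2500, 0.1250, 0.2500, 0.2500, 0.1250], E[r] = -0.5000, γ^t·E[r] = -0.500000, running G = -0.500000
t=1: π = [0.2656, 0.2031, 0.2188, 0.1719, 0.1406], E[r] = -0.2500, γ^t·E[r] = -0.200000, running G = -0.700000
t=2: π = [0.2461, 0.2109, 0.2168, 0.1836, 0.1426], E[r] = -0.2168, γ^t·E[r] = -0.138750, running G = -0.838750
t=3: π = [0.2466, 0.2092, 0.2192, 0.1821, 0.1428], E[r] = -0.2100, γ^t·E[r] = -0.107500, running G = -0.946250
t=4: π = [0.2466, 0.2094, 0.2192, 0.1820, 0.1429], E[r] = -0.2095, γ^t·E[r] = -0.085800, running G = -1.032050
t=5: π = [0.2466, 0.2094, 0.2192, 0.1820, 0.1429], E[r] = -0.2094, γ^t·E[r] = -0.068619, running G = -1.100669
t=6: π = [0.2466, 0.2094, 0.2192, 0.1820, 0.1429], E[r] = -0.2094, γ^t·E[r] = -0.054892, running G = -1.155560

G = -1.1556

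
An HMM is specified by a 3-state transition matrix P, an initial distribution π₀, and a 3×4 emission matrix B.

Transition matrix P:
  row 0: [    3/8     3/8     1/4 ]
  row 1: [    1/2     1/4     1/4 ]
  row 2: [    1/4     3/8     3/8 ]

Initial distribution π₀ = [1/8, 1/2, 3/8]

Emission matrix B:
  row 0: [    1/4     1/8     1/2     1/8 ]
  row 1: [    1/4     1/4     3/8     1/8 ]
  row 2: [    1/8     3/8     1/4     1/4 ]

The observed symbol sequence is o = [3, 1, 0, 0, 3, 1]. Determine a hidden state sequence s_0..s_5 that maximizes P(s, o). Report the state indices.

t=0: δ = [1.562e-02, 6.250e-02, 9.375e-02]  (obs o_0=3)
t=1: δ = [3.906e-03, 8.789e-03, 1.318e-02]  ψ = [1, 2, 2]  (obs o_1=1)
t=2: δ = [1.099e-03, 1.236e-03, 6.180e-04]  ψ = [1, 2, 2]  (obs o_2=0)
t=3: δ = [1.545e-04, 1.030e-04, 3.862e-05]  ψ = [1, 0, 1]  (obs o_3=0)
t=4: δ = [7.242e-06, 7.242e-06, 9.656e-06]  ψ = [0, 0, 0]  (obs o_4=3)
t=5: δ = [4.526e-07, 9.052e-07, 1.358e-06]  ψ = [1, 2, 2]  (obs o_5=1)
backtrack: best end state = 2; path = [2, 2, 1, 0, 2, 2]

path = [2, 2, 1, 0, 2, 2]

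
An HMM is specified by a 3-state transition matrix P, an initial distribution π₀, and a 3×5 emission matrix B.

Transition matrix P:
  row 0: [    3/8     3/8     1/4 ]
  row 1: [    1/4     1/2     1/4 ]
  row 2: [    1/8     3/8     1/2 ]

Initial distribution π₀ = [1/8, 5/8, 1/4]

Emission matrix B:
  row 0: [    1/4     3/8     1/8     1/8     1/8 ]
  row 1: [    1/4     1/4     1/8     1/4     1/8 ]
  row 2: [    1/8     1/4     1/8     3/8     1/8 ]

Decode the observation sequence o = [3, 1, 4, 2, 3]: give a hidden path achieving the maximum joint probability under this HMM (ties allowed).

t=0: δ = [1.562e-02, 1.562e-01, 9.375e-02]  (obs o_0=3)
t=1: δ = [1.465e-02, 1.953e-02, 1.172e-02]  ψ = [1, 1, 2]  (obs o_1=1)
t=2: δ = [6.866e-04, 1.221e-03, 7.324e-04]  ψ = [0, 1, 2]  (obs o_2=4)
t=3: δ = [3.815e-05, 7.629e-05, 4.578e-05]  ψ = [1, 1, 2]  (obs o_3=2)
t=4: δ = [2.384e-06, 9.537e-06, 8.583e-06]  ψ = [1, 1, 2]  (obs o_4=3)
backtrack: best end state = 1; path = [1, 1, 1, 1, 1]

path = [1, 1, 1, 1, 1]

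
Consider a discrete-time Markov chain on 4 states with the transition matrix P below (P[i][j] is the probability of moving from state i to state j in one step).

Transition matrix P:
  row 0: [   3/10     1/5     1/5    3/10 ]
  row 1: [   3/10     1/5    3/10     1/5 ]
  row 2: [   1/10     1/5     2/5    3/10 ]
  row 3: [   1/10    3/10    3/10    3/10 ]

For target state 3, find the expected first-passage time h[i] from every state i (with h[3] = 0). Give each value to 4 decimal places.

h = [3.5714, 3.9286, 3.5714, 0.0000]

First-step conditioning: h[3] = 0; for i ≠ 3, h[i] = 1 + Σ_k P[i][k]·h[k].
  h[0] = 1 + 3/10·h[0] + 1/5·h[1] + 1/5·h[2]
  h[1] = 1 + 3/10·h[0] + 1/5·h[1] + 3/10·h[2]
  h[2] = 1 + 1/10·h[0] + 1/5·h[1] + 2/5·h[2]
Solving the 3×3 linear system over states ≠ 3 gives exactly h = [25/7, 55/14, 25/7, 0] (h[3] = 0 is the target).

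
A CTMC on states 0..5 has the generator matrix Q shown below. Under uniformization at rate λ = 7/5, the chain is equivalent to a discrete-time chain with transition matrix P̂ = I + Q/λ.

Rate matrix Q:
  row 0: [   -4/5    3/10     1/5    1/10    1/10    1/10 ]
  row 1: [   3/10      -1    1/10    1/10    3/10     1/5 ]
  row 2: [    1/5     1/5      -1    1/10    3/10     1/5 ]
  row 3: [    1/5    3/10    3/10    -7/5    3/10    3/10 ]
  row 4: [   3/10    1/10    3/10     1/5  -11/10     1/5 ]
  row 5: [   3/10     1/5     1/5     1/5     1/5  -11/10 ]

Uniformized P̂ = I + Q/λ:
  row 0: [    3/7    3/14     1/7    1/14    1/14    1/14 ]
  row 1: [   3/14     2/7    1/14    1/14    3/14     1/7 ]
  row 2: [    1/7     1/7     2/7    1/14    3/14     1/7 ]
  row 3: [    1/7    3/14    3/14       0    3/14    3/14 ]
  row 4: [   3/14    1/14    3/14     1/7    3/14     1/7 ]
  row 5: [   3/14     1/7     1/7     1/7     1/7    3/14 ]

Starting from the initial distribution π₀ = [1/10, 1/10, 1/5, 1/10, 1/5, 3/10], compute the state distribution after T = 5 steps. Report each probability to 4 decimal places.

t=0: π = [0.1000, 0.1000, 0.2000, 0.1000, 0.2000, 0.3000]
t=1: π = [0.2143, 0.1571, 0.1857, 0.1000, 0.1786, 0.1643]
t=2: π = [0.2398, 0.1750, 0.1781, 0.0888, 0.1719, 0.1464]
t=3: π = [0.2466, 0.1790, 0.1744, 0.0878, 0.1696, 0.1425]
t=4: π = [0.2484, 0.1802, 0.1734, 0.0874, 0.1689, 0.1417]
t=5: π = [0.2489, 0.1805, 0.1731, 0.0874, 0.1687, 0.1415]

π = [0.2489, 0.1805, 0.1731, 0.0874, 0.1687, 0.1415]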